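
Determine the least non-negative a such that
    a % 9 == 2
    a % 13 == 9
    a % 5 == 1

The moduli are pairwise coprime; N = 9·13·5 = 585.
N/9 = 65; 65 ≡ 2 (mod 9); 2·5 ≡ 1, so inverse 5.
N/13 = 45; 45 ≡ 6 (mod 13); 6·11 ≡ 1, so inverse 11.
N/5 = 117; 117 ≡ 2 (mod 5); 2·3 ≡ 1, so inverse 3.
a ≡ 2·65·5 + 9·45·11 + 1·117·3 = 5456.
5456 mod 585 = 191.

191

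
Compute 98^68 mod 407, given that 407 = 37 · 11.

12

Mod 37: 98 ≡ 24; by Fermat, exponent reduces to 68 mod 36 = 32; 24^32 ≡ 12 (mod 37).
Mod 11: 98 ≡ 10; by Fermat, exponent reduces to 68 mod 10 = 8; 10^8 ≡ 1 (mod 11).
Combine by CRT: x ≡ 12 (mod 37), x ≡ 1 (mod 11) ⇒ x ≡ 12 (mod 407).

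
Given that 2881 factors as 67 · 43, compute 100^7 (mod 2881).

Mod 67: 100 ≡ 33; 33^7 ≡ 56 (mod 67).
Mod 43: 100 ≡ 14; 14^7 ≡ 36 (mod 43).
Combine by CRT: x ≡ 56 (mod 67), x ≡ 36 (mod 43) ⇒ x ≡ 2401 (mod 2881).

2401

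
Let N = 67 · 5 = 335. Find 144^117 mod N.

14

Mod 67: 144 ≡ 10; by Fermat, exponent reduces to 117 mod 66 = 51; 10^51 ≡ 14 (mod 67).
Mod 5: 144 ≡ 4; by Fermat, exponent reduces to 117 mod 4 = 1; 4^1 ≡ 4 (mod 5).
Combine by CRT: x ≡ 14 (mod 67), x ≡ 4 (mod 5) ⇒ x ≡ 14 (mod 335).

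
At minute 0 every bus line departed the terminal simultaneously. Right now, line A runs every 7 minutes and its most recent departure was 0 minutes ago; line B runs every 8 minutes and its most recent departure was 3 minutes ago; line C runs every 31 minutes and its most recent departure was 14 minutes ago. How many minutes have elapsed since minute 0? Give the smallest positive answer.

1099

The moduli are pairwise coprime; N = 7·8·31 = 1736.
N/7 = 248; 248 ≡ 3 (mod 7); 3·5 ≡ 1, so inverse 5.
N/8 = 217; 217 ≡ 1 (mod 8), inverse 1.
N/31 = 56; 56 ≡ 25 (mod 31); 25·5 ≡ 1, so inverse 5.
t ≡ 0·248·5 + 3·217·1 + 14·56·5 = 4571.
4571 mod 1736 = 1099.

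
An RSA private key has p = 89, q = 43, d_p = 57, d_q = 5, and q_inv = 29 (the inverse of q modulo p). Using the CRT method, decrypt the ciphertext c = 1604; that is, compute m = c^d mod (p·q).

805

m₁ = c^(d_p) mod p: c ≡ 2 (mod 89), and 2^57 mod 89 = 4.
m₂ = c^(d_q) mod q: c ≡ 13 (mod 43), and 13^5 mod 43 = 31.
h = q_inv·(m₁ − m₂) mod p = 29·(4 − 31) mod 89 = 18.
m = m₂ + h·q = 31 + 18·43 = 805.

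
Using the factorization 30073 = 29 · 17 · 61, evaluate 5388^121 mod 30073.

Mod 29: 5388 ≡ 23; by Fermat, exponent reduces to 121 mod 28 = 9; 23^9 ≡ 7 (mod 29).
Mod 17: 5388 ≡ 16; by Fermat, exponent reduces to 121 mod 16 = 9; 16^9 ≡ 16 (mod 17).
Mod 61: 5388 ≡ 20; by Fermat, exponent reduces to 121 mod 60 = 1; 20^1 ≡ 20 (mod 61).
Combine by CRT: x ≡ 7 (mod 29), x ≡ 16 (mod 17), x ≡ 20 (mod 61) ⇒ x ≡ 29239 (mod 30073).

29239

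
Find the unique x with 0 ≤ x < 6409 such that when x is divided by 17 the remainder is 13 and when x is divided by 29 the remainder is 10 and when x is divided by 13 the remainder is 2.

The moduli are pairwise coprime; N = 17·29·13 = 6409.
N/17 = 377; 377 ≡ 3 (mod 17); 3·6 ≡ 1, so inverse 6.
N/29 = 221; 221 ≡ 18 (mod 29); 18·21 ≡ 1, so inverse 21.
N/13 = 493; 493 ≡ 12 (mod 13); 12·12 ≡ 1, so inverse 12.
x ≡ 13·377·6 + 10·221·21 + 2·493·12 = 87648.
87648 mod 6409 = 4331.

4331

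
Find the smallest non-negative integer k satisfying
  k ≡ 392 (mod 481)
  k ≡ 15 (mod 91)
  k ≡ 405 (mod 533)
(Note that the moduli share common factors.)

gcd(481, 91) = 13 and 13 | (15 − 392), so the pair is consistent; merging gives k ≡ 1835 (mod 3367), where 3367 = lcm(481, 91).
gcd(3367, 533) = 13 and 13 | (405 − 1835), so the pair is consistent; merging gives k ≡ 5202 (mod 138047), where 138047 = lcm(3367, 533).
The solution is unique modulo lcm(481, 91, 533) = 138047.

5202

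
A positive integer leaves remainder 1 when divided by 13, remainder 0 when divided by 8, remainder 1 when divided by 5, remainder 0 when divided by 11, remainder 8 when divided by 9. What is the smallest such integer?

18656

The moduli are pairwise coprime; M = 13·8·5·11·9 = 51480.
M/13 = 3960; 3960 ≡ 8 (mod 13); 8·5 ≡ 1, so inverse 5.
M/8 = 6435; 6435 ≡ 3 (mod 8); 3·3 ≡ 1, so inverse 3.
M/5 = 10296; 10296 ≡ 1 (mod 5), inverse 1.
M/11 = 4680; 4680 ≡ 5 (mod 11); 5·9 ≡ 1, so inverse 9.
M/9 = 5720; 5720 ≡ 5 (mod 9); 5·2 ≡ 1, so inverse 2.
n ≡ 1·3960·5 + 0·6435·3 + 1·10296·1 + 0·4680·9 + 8·5720·2 = 121616.
121616 mod 51480 = 18656.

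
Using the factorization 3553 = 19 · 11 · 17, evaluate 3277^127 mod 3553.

769

Mod 19: 3277 ≡ 9; by Fermat, exponent reduces to 127 mod 18 = 1; 9^1 ≡ 9 (mod 19).
Mod 11: 3277 ≡ 10; by Fermat, exponent reduces to 127 mod 10 = 7; 10^7 ≡ 10 (mod 11).
Mod 17: 3277 ≡ 13; by Fermat, exponent reduces to 127 mod 16 = 15; 13^15 ≡ 4 (mod 17).
Combine by CRT: x ≡ 9 (mod 19), x ≡ 10 (mod 11), x ≡ 4 (mod 17) ⇒ x ≡ 769 (mod 3553).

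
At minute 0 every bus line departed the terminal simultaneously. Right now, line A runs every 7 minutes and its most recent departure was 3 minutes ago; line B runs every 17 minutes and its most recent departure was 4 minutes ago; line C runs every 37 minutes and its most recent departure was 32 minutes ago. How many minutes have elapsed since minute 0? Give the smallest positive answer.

The moduli are pairwise coprime; N = 7·17·37 = 4403.
N/7 = 629; 629 ≡ 6 (mod 7); 6·6 ≡ 1, so inverse 6.
N/17 = 259; 259 ≡ 4 (mod 17); 4·13 ≡ 1, so inverse 13.
N/37 = 119; 119 ≡ 8 (mod 37); 8·14 ≡ 1, so inverse 14.
t ≡ 3·629·6 + 4·259·13 + 32·119·14 = 78102.
78102 mod 4403 = 3251.

3251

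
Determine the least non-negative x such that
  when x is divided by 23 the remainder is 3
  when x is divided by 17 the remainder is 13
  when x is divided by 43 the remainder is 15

10077

The moduli are pairwise coprime; N = 23·17·43 = 16813.
N/23 = 731; 731 ≡ 18 (mod 23); 18·9 ≡ 1, so inverse 9.
N/17 = 989; 989 ≡ 3 (mod 17); 3·6 ≡ 1, so inverse 6.
N/43 = 391; 391 ≡ 4 (mod 43); 4·11 ≡ 1, so inverse 11.
x ≡ 3·731·9 + 13·989·6 + 15·391·11 = 161394.
161394 mod 16813 = 10077.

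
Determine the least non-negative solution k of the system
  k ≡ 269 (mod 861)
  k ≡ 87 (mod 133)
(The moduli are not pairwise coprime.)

12323

gcd(861, 133) = 7 and 7 | (87 − 269), so the pair is consistent; merging gives k ≡ 12323 (mod 16359), where 16359 = lcm(861, 133).
The solution is unique modulo lcm(861, 133) = 16359.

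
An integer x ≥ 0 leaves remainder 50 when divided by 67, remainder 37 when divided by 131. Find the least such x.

2395

From x ≡ 50 (mod 67) write x = 50 + 67t. Substituting into x ≡ 37 (mod 131) gives 67t ≡ 118 (mod 131), and since 67⁻¹ ≡ 88 (mod 131), t ≡ 35. Hence x ≡ 50 + 67·35 = 2395 (mod 8777).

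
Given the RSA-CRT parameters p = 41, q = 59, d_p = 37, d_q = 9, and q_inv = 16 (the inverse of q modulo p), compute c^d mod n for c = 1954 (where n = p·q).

m₁ = c^(d_p) mod p: c ≡ 27 (mod 41), and 27^37 mod 41 = 14.
m₂ = c^(d_q) mod q: c ≡ 7 (mod 59), and 7^9 mod 59 = 26.
h = q_inv·(m₁ − m₂) mod p = 16·(14 − 26) mod 41 = 13.
m = m₂ + h·q = 26 + 13·59 = 793.

793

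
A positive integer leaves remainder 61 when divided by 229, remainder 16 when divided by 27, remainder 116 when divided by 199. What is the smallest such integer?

873925

From x ≡ 61 (mod 229) write x = 61 + 229t. Substituting into x ≡ 16 (mod 27) gives 229t ≡ 9 (mod 27), and since 13⁻¹ ≡ 25 (mod 27), t ≡ 9. Hence x ≡ 61 + 229·9 = 2122 (mod 6183).
From x ≡ 2122 (mod 6183) write x = 2122 + 6183t. Substituting into x ≡ 116 (mod 199) gives 6183t ≡ 183 (mod 199), and since 14⁻¹ ≡ 128 (mod 199), t ≡ 141. Hence x ≡ 2122 + 6183·141 = 873925 (mod 1230417).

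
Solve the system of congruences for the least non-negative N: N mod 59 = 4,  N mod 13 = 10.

Combine the congruences pairwise.
From N ≡ 4 (mod 59) write N = 4 + 59t. Substituting into N ≡ 10 (mod 13) gives 59t ≡ 6 (mod 13), and since 7⁻¹ ≡ 2 (mod 13), t ≡ 12. Hence N ≡ 4 + 59·12 = 712 (mod 767).

712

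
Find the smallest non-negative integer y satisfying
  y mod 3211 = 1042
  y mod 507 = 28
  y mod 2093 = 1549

Combine the congruences pairwise.
gcd(3211, 507) = 169 and 169 | (28 − 1042), so the pair is consistent; merging gives y ≡ 1042 (mod 9633), where 9633 = lcm(3211, 507).
gcd(9633, 2093) = 13 and 13 | (1549 − 1042), so the pair is consistent; merging gives y ≡ 164803 (mod 1550913), where 1550913 = lcm(9633, 2093).
The solution is unique modulo lcm(3211, 507, 2093) = 1550913.

164803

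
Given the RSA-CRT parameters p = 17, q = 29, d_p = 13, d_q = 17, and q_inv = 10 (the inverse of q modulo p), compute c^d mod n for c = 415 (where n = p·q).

91

m₁ = c^(d_p) mod p: c ≡ 7 (mod 17), and 7^13 mod 17 = 6.
m₂ = c^(d_q) mod q: c ≡ 9 (mod 29), and 9^17 mod 29 = 4.
h = q_inv·(m₁ − m₂) mod p = 10·(6 − 4) mod 17 = 3.
m = m₂ + h·q = 4 + 3·29 = 91.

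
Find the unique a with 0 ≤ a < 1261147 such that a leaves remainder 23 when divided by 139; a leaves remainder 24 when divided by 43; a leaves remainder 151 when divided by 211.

From a ≡ 23 (mod 139) write a = 23 + 139t. Substituting into a ≡ 24 (mod 43) gives 139t ≡ 1 (mod 43), and since 10⁻¹ ≡ 13 (mod 43), t ≡ 13. Hence a ≡ 23 + 139·13 = 1830 (mod 5977).
From a ≡ 1830 (mod 5977) write a = 1830 + 5977t. Substituting into a ≡ 151 (mod 211) gives 5977t ≡ 9 (mod 211), and since 69⁻¹ ≡ 52 (mod 211), t ≡ 46. Hence a ≡ 1830 + 5977·46 = 276772 (mod 1261147).

276772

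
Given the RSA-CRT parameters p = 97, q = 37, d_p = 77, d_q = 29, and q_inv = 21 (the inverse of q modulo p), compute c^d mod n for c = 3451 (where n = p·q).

1469

m₁ = c^(d_p) mod p: c ≡ 56 (mod 97), and 56^77 mod 97 = 14.
m₂ = c^(d_q) mod q: c ≡ 10 (mod 37), and 10^29 mod 37 = 26.
h = q_inv·(m₁ − m₂) mod p = 21·(14 − 26) mod 97 = 39.
m = m₂ + h·q = 26 + 39·37 = 1469.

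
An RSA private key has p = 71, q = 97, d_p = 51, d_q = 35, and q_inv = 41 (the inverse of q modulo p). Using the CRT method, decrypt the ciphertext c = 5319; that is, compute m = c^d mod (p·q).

m₁ = c^(d_p) mod p: c ≡ 65 (mod 71), and 65^51 mod 71 = 33.
m₂ = c^(d_q) mod q: c ≡ 81 (mod 97), and 81^35 mod 97 = 6.
h = q_inv·(m₁ − m₂) mod p = 41·(33 − 6) mod 71 = 42.
m = m₂ + h·q = 6 + 42·97 = 4080.

4080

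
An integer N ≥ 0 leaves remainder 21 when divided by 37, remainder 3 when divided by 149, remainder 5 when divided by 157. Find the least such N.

The moduli are pairwise coprime; M = 37·149·157 = 865541.
M/37 = 23393; 23393 ≡ 9 (mod 37); 9·33 ≡ 1, so inverse 33.
M/149 = 5809; 5809 ≡ 147 (mod 149); 147·74 ≡ 1, so inverse 74.
M/157 = 5513; 5513 ≡ 18 (mod 157); 18·96 ≡ 1, so inverse 96.
N ≡ 21·23393·33 + 3·5809·74 + 5·5513·96 = 20147187.
20147187 mod 865541 = 239744.

239744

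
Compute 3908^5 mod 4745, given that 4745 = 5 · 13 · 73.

Mod 5: 3908 ≡ 3; by Fermat, exponent reduces to 5 mod 4 = 1; 3^1 ≡ 3 (mod 5).
Mod 13: 3908 ≡ 8; 8^5 ≡ 8 (mod 13).
Mod 73: 3908 ≡ 39; 39^5 ≡ 68 (mod 73).
Combine by CRT: x ≡ 3 (mod 5), x ≡ 8 (mod 13), x ≡ 68 (mod 73) ⇒ x ≡ 1893 (mod 4745).

1893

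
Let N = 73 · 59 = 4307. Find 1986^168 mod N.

Mod 73: 1986 ≡ 15; by Fermat, exponent reduces to 168 mod 72 = 24; 15^24 ≡ 8 (mod 73).
Mod 59: 1986 ≡ 39; by Fermat, exponent reduces to 168 mod 58 = 52; 39^52 ≡ 21 (mod 59).
Combine by CRT: x ≡ 8 (mod 73), x ≡ 21 (mod 59) ⇒ x ≡ 1614 (mod 4307).

1614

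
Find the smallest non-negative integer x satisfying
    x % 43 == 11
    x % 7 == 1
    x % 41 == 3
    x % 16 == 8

From x ≡ 11 (mod 43) write x = 11 + 43t. Substituting into x ≡ 1 (mod 7) gives 43t ≡ 4 (mod 7), and since 1⁻¹ ≡ 1 (mod 7), t ≡ 4. Hence x ≡ 11 + 43·4 = 183 (mod 301).
From x ≡ 183 (mod 301) write x = 183 + 301t. Substituting into x ≡ 3 (mod 41) gives 301t ≡ 25 (mod 41), and since 14⁻¹ ≡ 3 (mod 41), t ≡ 34. Hence x ≡ 183 + 301·34 = 10417 (mod 12341).
From x ≡ 10417 (mod 12341) write x = 10417 + 12341t. Substituting into x ≡ 8 (mod 16) gives 12341t ≡ 7 (mod 16), and since 5⁻¹ ≡ 13 (mod 16), t ≡ 11. Hence x ≡ 10417 + 12341·11 = 146168 (mod 197456).

146168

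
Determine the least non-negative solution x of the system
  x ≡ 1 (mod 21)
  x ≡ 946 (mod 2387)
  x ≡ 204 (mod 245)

94039

gcd(21, 2387) = 7 and 7 | (946 − 1), so the pair is consistent; merging gives x ≡ 946 (mod 7161), where 7161 = lcm(21, 2387).
gcd(7161, 245) = 7 and 7 | (204 − 946), so the pair is consistent; merging gives x ≡ 94039 (mod 250635), where 250635 = lcm(7161, 245).
The solution is unique modulo lcm(21, 2387, 245) = 250635.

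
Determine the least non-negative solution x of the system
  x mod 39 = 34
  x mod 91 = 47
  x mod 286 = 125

2413

gcd(39, 91) = 13 and 13 | (47 − 34), so the pair is consistent; merging gives x ≡ 229 (mod 273), where 273 = lcm(39, 91).
gcd(273, 286) = 13 and 13 | (125 − 229), so the pair is consistent; merging gives x ≡ 2413 (mod 6006), where 6006 = lcm(273, 286).
The solution is unique modulo lcm(39, 91, 286) = 6006.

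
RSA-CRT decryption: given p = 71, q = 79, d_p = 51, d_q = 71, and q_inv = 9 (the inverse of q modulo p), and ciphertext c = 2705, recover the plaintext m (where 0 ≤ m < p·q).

194

m₁ = c^(d_p) mod p: c ≡ 7 (mod 71), and 7^51 mod 71 = 52.
m₂ = c^(d_q) mod q: c ≡ 19 (mod 79), and 19^71 mod 79 = 36.
h = q_inv·(m₁ − m₂) mod p = 9·(52 − 36) mod 71 = 2.
m = m₂ + h·q = 36 + 2·79 = 194.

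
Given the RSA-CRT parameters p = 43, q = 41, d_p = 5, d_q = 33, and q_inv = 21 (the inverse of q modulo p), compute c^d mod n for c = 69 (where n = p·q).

175

m₁ = c^(d_p) mod p: c ≡ 26 (mod 43), and 26^5 mod 43 = 3.
m₂ = c^(d_q) mod q: c ≡ 28 (mod 41), and 28^33 mod 41 = 11.
h = q_inv·(m₁ − m₂) mod p = 21·(3 − 11) mod 43 = 4.
m = m₂ + h·q = 11 + 4·41 = 175.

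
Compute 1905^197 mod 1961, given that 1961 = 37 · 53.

Mod 37: 1905 ≡ 18; by Fermat, exponent reduces to 197 mod 36 = 17; 18^17 ≡ 2 (mod 37).
Mod 53: 1905 ≡ 50; by Fermat, exponent reduces to 197 mod 52 = 41; 50^41 ≡ 5 (mod 53).
Combine by CRT: x ≡ 2 (mod 37), x ≡ 5 (mod 53) ⇒ x ≡ 853 (mod 1961).

853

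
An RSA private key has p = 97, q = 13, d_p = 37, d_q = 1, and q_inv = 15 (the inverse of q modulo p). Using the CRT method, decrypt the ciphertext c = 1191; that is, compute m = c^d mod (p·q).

m₁ = c^(d_p) mod p: c ≡ 27 (mod 97), and 27^37 mod 97 = 85.
m₂ = c^(d_q) mod q: c ≡ 8 (mod 13), and 8^1 mod 13 = 8.
h = q_inv·(m₁ − m₂) mod p = 15·(85 − 8) mod 97 = 88.
m = m₂ + h·q = 8 + 88·13 = 1152.

1152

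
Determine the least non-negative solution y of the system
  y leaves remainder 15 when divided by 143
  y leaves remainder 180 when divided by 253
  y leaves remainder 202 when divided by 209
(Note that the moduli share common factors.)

50780

Combine the congruences pairwise.
gcd(143, 253) = 11 and 11 | (180 − 15), so the pair is consistent; merging gives y ≡ 1445 (mod 3289), where 3289 = lcm(143, 253).
gcd(3289, 209) = 11 and 11 | (202 − 1445), so the pair is consistent; merging gives y ≡ 50780 (mod 62491), where 62491 = lcm(3289, 209).
The solution is unique modulo lcm(143, 253, 209) = 62491.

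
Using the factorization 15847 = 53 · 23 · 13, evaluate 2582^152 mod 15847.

6111

Mod 53: 2582 ≡ 38; by Fermat, exponent reduces to 152 mod 52 = 48; 38^48 ≡ 16 (mod 53).
Mod 23: 2582 ≡ 6; by Fermat, exponent reduces to 152 mod 22 = 20; 6^20 ≡ 16 (mod 23).
Mod 13: 2582 ≡ 8; by Fermat, exponent reduces to 152 mod 12 = 8; 8^8 ≡ 1 (mod 13).
Combine by CRT: x ≡ 16 (mod 53), x ≡ 16 (mod 23), x ≡ 1 (mod 13) ⇒ x ≡ 6111 (mod 15847).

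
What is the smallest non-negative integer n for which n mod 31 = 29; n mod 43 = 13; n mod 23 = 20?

The moduli are pairwise coprime; M = 31·43·23 = 30659.
M/31 = 989; 989 ≡ 28 (mod 31); 28·10 ≡ 1, so inverse 10.
M/43 = 713; 713 ≡ 25 (mod 43); 25·31 ≡ 1, so inverse 31.
M/23 = 1333; 1333 ≡ 22 (mod 23); 22·22 ≡ 1, so inverse 22.
n ≡ 29·989·10 + 13·713·31 + 20·1333·22 = 1160669.
1160669 mod 30659 = 26286.

26286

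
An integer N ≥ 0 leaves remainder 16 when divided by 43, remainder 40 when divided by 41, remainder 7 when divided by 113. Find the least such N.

From N ≡ 16 (mod 43) write N = 16 + 43t. Substituting into N ≡ 40 (mod 41) gives 43t ≡ 24 (mod 41), and since 2⁻¹ ≡ 21 (mod 41), t ≡ 12. Hence N ≡ 16 + 43·12 = 532 (mod 1763).
From N ≡ 532 (mod 1763) write N = 532 + 1763t. Substituting into N ≡ 7 (mod 113) gives 1763t ≡ 40 (mod 113), and since 68⁻¹ ≡ 5 (mod 113), t ≡ 87. Hence N ≡ 532 + 1763·87 = 153913 (mod 199219).

153913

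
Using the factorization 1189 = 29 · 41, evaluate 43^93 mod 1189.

525

Mod 29: 43 ≡ 14; by Fermat, exponent reduces to 93 mod 28 = 9; 14^9 ≡ 3 (mod 29).
Mod 41: 43 ≡ 2; by Fermat, exponent reduces to 93 mod 40 = 13; 2^13 ≡ 33 (mod 41).
Combine by CRT: x ≡ 3 (mod 29), x ≡ 33 (mod 41) ⇒ x ≡ 525 (mod 1189).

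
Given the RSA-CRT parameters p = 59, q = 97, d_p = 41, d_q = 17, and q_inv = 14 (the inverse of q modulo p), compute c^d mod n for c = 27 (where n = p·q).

3131

m₁ = c^(d_p) mod p: c ≡ 27 (mod 59), and 27^41 mod 59 = 4.
m₂ = c^(d_q) mod q: c ≡ 27 (mod 97), and 27^17 mod 97 = 27.
h = q_inv·(m₁ − m₂) mod p = 14·(4 − 27) mod 59 = 32.
m = m₂ + h·q = 27 + 32·97 = 3131.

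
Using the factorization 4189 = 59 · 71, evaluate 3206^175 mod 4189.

Mod 59: 3206 ≡ 20; by Fermat, exponent reduces to 175 mod 58 = 1; 20^1 ≡ 20 (mod 59).
Mod 71: 3206 ≡ 11; by Fermat, exponent reduces to 175 mod 70 = 35; 11^35 ≡ 70 (mod 71).
Combine by CRT: x ≡ 20 (mod 59), x ≡ 70 (mod 71) ⇒ x ≡ 3265 (mod 4189).

3265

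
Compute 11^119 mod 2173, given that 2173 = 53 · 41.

Mod 53: 11 ≡ 11; by Fermat, exponent reduces to 119 mod 52 = 15; 11^15 ≡ 38 (mod 53).
Mod 41: 11 ≡ 11; by Fermat, exponent reduces to 119 mod 40 = 39; 11^39 ≡ 15 (mod 41).
Combine by CRT: x ≡ 38 (mod 53), x ≡ 15 (mod 41) ⇒ x ≡ 1204 (mod 2173).

1204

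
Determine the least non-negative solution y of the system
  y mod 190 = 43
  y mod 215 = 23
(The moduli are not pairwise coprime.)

gcd(190, 215) = 5 and 5 | (23 − 43), so the pair is consistent; merging gives y ≡ 3463 (mod 8170), where 8170 = lcm(190, 215).
The solution is unique modulo lcm(190, 215) = 8170.

3463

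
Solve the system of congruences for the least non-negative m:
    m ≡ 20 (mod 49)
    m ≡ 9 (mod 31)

From m ≡ 20 (mod 49) write m = 20 + 49t. Substituting into m ≡ 9 (mod 31) gives 49t ≡ 20 (mod 31), and since 18⁻¹ ≡ 19 (mod 31), t ≡ 8. Hence m ≡ 20 + 49·8 = 412 (mod 1519).

412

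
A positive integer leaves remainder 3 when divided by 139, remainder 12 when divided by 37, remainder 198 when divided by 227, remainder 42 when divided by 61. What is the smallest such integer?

97581

From x ≡ 3 (mod 139) write x = 3 + 139t. Substituting into x ≡ 12 (mod 37) gives 139t ≡ 9 (mod 37), and since 28⁻¹ ≡ 4 (mod 37), t ≡ 36. Hence x ≡ 3 + 139·36 = 5007 (mod 5143).
From x ≡ 5007 (mod 5143) write x = 5007 + 5143t. Substituting into x ≡ 198 (mod 227) gives 5143t ≡ 185 (mod 227), and since 149⁻¹ ≡ 32 (mod 227), t ≡ 18. Hence x ≡ 5007 + 5143·18 = 97581 (mod 1167461).
From x ≡ 97581 (mod 1167461) write x = 97581 + 1167461t. Substituting into x ≡ 42 (mod 61) gives 1167461t ≡ 0 (mod 61), and since 43⁻¹ ≡ 44 (mod 61), t ≡ 0. Hence x ≡ 97581 + 1167461·0 = 97581 (mod 71215121).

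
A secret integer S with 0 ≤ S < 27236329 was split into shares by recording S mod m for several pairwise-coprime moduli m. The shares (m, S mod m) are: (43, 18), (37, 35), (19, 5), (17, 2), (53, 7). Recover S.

Combine the congruences pairwise.
From S ≡ 18 (mod 43) write S = 18 + 43t. Substituting into S ≡ 35 (mod 37) gives 43t ≡ 17 (mod 37), and since 6⁻¹ ≡ 31 (mod 37), t ≡ 9. Hence S ≡ 18 + 43·9 = 405 (mod 1591).
From S ≡ 405 (mod 1591) write S = 405 + 1591t. Substituting into S ≡ 5 (mod 19) gives 1591t ≡ 18 (mod 19), and since 14⁻¹ ≡ 15 (mod 19), t ≡ 4. Hence S ≡ 405 + 1591·4 = 6769 (mod 30229).
From S ≡ 6769 (mod 30229) write S = 6769 + 30229t. Substituting into S ≡ 2 (mod 17) gives 30229t ≡ 16 (mod 17), and since 3⁻¹ ≡ 6 (mod 17), t ≡ 11. Hence S ≡ 6769 + 30229·11 = 339288 (mod 513893).
From S ≡ 339288 (mod 513893) write S = 339288 + 513893t. Substituting into S ≡ 7 (mod 53) gives 513893t ≡ 25 (mod 53), and since 5⁻¹ ≡ 32 (mod 53), t ≡ 5. Hence S ≡ 339288 + 513893·5 = 2908753 (mod 27236329).

2908753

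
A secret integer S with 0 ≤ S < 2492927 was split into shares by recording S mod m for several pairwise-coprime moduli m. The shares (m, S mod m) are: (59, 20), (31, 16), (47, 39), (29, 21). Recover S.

The moduli are pairwise coprime; N = 59·31·47·29 = 2492927.
N/59 = 42253; 42253 ≡ 9 (mod 59); 9·46 ≡ 1, so inverse 46.
N/31 = 80417; 80417 ≡ 3 (mod 31); 3·21 ≡ 1, so inverse 21.
N/47 = 53041; 53041 ≡ 25 (mod 47); 25·32 ≡ 1, so inverse 32.
N/29 = 85963; 85963 ≡ 7 (mod 29); 7·25 ≡ 1, so inverse 25.
S ≡ 20·42253·46 + 16·80417·21 + 39·53041·32 + 21·85963·25 = 177218615.
177218615 mod 2492927 = 220798.

220798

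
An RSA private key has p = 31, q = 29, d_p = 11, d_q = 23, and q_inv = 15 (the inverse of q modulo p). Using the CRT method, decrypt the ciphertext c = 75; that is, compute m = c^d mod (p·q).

592

m₁ = c^(d_p) mod p: c ≡ 13 (mod 31), and 13^11 mod 31 = 3.
m₂ = c^(d_q) mod q: c ≡ 17 (mod 29), and 17^23 mod 29 = 12.
h = q_inv·(m₁ − m₂) mod p = 15·(3 − 12) mod 31 = 20.
m = m₂ + h·q = 12 + 20·29 = 592.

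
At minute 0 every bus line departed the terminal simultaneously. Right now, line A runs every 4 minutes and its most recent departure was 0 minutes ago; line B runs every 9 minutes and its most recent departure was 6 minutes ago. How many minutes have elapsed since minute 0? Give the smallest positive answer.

24

From t ≡ 0 (mod 4) write t = 0 + 4s. Substituting into t ≡ 6 (mod 9) gives 4s ≡ 6 (mod 9), and since 4⁻¹ ≡ 7 (mod 9), s ≡ 6. Hence t ≡ 0 + 4·6 = 24 (mod 36).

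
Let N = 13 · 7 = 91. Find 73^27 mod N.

Mod 13: 73 ≡ 8; by Fermat, exponent reduces to 27 mod 12 = 3; 8^3 ≡ 5 (mod 13).
Mod 7: 73 ≡ 3; by Fermat, exponent reduces to 27 mod 6 = 3; 3^3 ≡ 6 (mod 7).
Combine by CRT: x ≡ 5 (mod 13), x ≡ 6 (mod 7) ⇒ x ≡ 83 (mod 91).

83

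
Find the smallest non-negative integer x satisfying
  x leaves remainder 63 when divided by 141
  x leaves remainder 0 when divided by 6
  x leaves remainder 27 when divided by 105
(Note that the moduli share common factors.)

gcd(141, 6) = 3 and 3 | (0 − 63), so the pair is consistent; merging gives x ≡ 204 (mod 282), where 282 = lcm(141, 6).
gcd(282, 105) = 3 and 3 | (27 − 204), so the pair is consistent; merging gives x ≡ 9792 (mod 9870), where 9870 = lcm(282, 105).
The solution is unique modulo lcm(141, 6, 105) = 9870.

9792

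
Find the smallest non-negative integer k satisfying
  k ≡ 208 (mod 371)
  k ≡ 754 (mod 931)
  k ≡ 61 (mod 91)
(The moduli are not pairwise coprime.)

Combine the congruences pairwise.
gcd(371, 931) = 7 and 7 | (754 − 208), so the pair is consistent; merging gives k ≡ 3547 (mod 49343), where 49343 = lcm(371, 931).
gcd(49343, 91) = 7 and 7 | (61 − 3547), so the pair is consistent; merging gives k ≡ 151576 (mod 641459), where 641459 = lcm(49343, 91).
The solution is unique modulo lcm(371, 931, 91) = 641459.

151576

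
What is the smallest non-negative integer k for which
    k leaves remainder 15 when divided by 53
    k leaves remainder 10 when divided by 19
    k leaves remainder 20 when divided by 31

The moduli are pairwise coprime; N = 53·19·31 = 31217.
N/53 = 589; 589 ≡ 6 (mod 53); 6·9 ≡ 1, so inverse 9.
N/19 = 1643; 1643 ≡ 9 (mod 19); 9·17 ≡ 1, so inverse 17.
N/31 = 1007; 1007 ≡ 15 (mod 31); 15·29 ≡ 1, so inverse 29.
k ≡ 15·589·9 + 10·1643·17 + 20·1007·29 = 942885.
942885 mod 31217 = 6375.

6375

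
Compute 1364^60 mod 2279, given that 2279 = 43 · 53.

876

Mod 43: 1364 ≡ 31; by Fermat, exponent reduces to 60 mod 42 = 18; 31^18 ≡ 16 (mod 43).
Mod 53: 1364 ≡ 39; by Fermat, exponent reduces to 60 mod 52 = 8; 39^8 ≡ 28 (mod 53).
Combine by CRT: x ≡ 16 (mod 43), x ≡ 28 (mod 53) ⇒ x ≡ 876 (mod 2279).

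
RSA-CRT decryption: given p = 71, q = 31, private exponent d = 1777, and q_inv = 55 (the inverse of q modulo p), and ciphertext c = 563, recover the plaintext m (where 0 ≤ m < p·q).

d_p = d mod (p−1) = 1777 mod 70 = 27; d_q = d mod (q−1) = 7.
m₁ = c^(d_p) mod p: c ≡ 66 (mod 71), and 66^27 mod 71 = 46.
m₂ = c^(d_q) mod q: c ≡ 5 (mod 31), and 5^7 mod 31 = 5.
h = q_inv·(m₁ − m₂) mod p = 55·(46 − 5) mod 71 = 54.
m = m₂ + h·q = 5 + 54·31 = 1679.

1679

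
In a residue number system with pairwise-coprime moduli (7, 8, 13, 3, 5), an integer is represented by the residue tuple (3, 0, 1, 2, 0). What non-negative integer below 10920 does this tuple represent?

From x ≡ 3 (mod 7) write x = 3 + 7t. Substituting into x ≡ 0 (mod 8) gives 7t ≡ 5 (mod 8), and since 7⁻¹ ≡ 7 (mod 8), t ≡ 3. Hence x ≡ 3 + 7·3 = 24 (mod 56).
From x ≡ 24 (mod 56) write x = 24 + 56t. Substituting into x ≡ 1 (mod 13) gives 56t ≡ 3 (mod 13), and since 4⁻¹ ≡ 10 (mod 13), t ≡ 4. Hence x ≡ 24 + 56·4 = 248 (mod 728).
From x ≡ 248 (mod 728) write x = 248 + 728t. Substituting into x ≡ 2 (mod 3) gives 728t ≡ 0 (mod 3), and since 2⁻¹ ≡ 2 (mod 3), t ≡ 0. Hence x ≡ 248 + 728·0 = 248 (mod 2184).
From x ≡ 248 (mod 2184) write x = 248 + 2184t. Substituting into x ≡ 0 (mod 5) gives 2184t ≡ 2 (mod 5), and since 4⁻¹ ≡ 4 (mod 5), t ≡ 3. Hence x ≡ 248 + 2184·3 = 6800 (mod 10920).

6800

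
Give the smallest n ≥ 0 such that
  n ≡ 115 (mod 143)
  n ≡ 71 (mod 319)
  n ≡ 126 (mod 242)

65466

gcd(143, 319) = 11 and 11 | (71 − 115), so the pair is consistent; merging gives n ≡ 3261 (mod 4147), where 4147 = lcm(143, 319).
gcd(4147, 242) = 11 and 11 | (126 − 3261), so the pair is consistent; merging gives n ≡ 65466 (mod 91234), where 91234 = lcm(4147, 242).
The solution is unique modulo lcm(143, 319, 242) = 91234.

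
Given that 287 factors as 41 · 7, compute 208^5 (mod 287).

Mod 41: 208 ≡ 3; 3^5 ≡ 38 (mod 41).
Mod 7: 208 ≡ 5; 5^5 ≡ 3 (mod 7).
Combine by CRT: x ≡ 38 (mod 41), x ≡ 3 (mod 7) ⇒ x ≡ 38 (mod 287).

38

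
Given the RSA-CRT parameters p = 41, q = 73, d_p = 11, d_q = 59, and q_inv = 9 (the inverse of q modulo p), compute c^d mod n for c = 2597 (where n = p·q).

1309

m₁ = c^(d_p) mod p: c ≡ 14 (mod 41), and 14^11 mod 41 = 38.
m₂ = c^(d_q) mod q: c ≡ 42 (mod 73), and 42^59 mod 73 = 68.
h = q_inv·(m₁ − m₂) mod p = 9·(38 − 68) mod 41 = 17.
m = m₂ + h·q = 68 + 17·73 = 1309.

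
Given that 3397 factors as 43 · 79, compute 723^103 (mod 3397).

428

Mod 43: 723 ≡ 35; by Fermat, exponent reduces to 103 mod 42 = 19; 35^19 ≡ 41 (mod 43).
Mod 79: 723 ≡ 12; by Fermat, exponent reduces to 103 mod 78 = 25; 12^25 ≡ 33 (mod 79).
Combine by CRT: x ≡ 41 (mod 43), x ≡ 33 (mod 79) ⇒ x ≡ 428 (mod 3397).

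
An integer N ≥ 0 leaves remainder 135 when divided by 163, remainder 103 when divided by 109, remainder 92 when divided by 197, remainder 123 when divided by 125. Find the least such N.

151349873

The moduli are pairwise coprime; M = 163·109·197·125 = 437512375.
M/163 = 2684125; 2684125 ≡ 4 (mod 163); 4·41 ≡ 1, so inverse 41.
M/109 = 4013875; 4013875 ≡ 59 (mod 109); 59·85 ≡ 1, so inverse 85.
M/197 = 2220875; 2220875 ≡ 94 (mod 197); 94·153 ≡ 1, so inverse 153.
M/125 = 3500099; 3500099 ≡ 99 (mod 125); 99·24 ≡ 1, so inverse 24.
N ≡ 135·2684125·41 + 103·4013875·85 + 92·2220875·153 + 123·3500099·24 = 91591436248.
91591436248 mod 437512375 = 151349873.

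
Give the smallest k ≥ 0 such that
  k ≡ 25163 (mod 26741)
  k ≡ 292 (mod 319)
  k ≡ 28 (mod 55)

gcd(26741, 319) = 11 and 11 | (292 − 25163), so the pair is consistent; merging gives k ≡ 640206 (mod 775489), where 775489 = lcm(26741, 319).
gcd(775489, 55) = 11 and 11 | (28 − 640206), so the pair is consistent; merging gives k ≡ 2966673 (mod 3877445), where 3877445 = lcm(775489, 55).
The solution is unique modulo lcm(26741, 319, 55) = 3877445.

2966673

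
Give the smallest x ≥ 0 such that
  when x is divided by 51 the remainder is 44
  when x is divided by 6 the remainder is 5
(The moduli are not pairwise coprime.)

gcd(51, 6) = 3 and 3 | (5 − 44), so the pair is consistent; merging gives x ≡ 95 (mod 102), where 102 = lcm(51, 6).
The solution is unique modulo lcm(51, 6) = 102.

95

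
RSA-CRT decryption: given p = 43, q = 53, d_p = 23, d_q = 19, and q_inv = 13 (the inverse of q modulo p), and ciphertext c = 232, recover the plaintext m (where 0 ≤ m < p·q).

1966

m₁ = c^(d_p) mod p: c ≡ 17 (mod 43), and 17^23 mod 43 = 31.
m₂ = c^(d_q) mod q: c ≡ 20 (mod 53), and 20^19 mod 53 = 5.
h = q_inv·(m₁ − m₂) mod p = 13·(31 − 5) mod 43 = 37.
m = m₂ + h·q = 5 + 37·53 = 1966.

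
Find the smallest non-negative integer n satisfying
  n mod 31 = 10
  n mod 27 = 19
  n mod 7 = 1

4474

From n ≡ 10 (mod 31) write n = 10 + 31t. Substituting into n ≡ 19 (mod 27) gives 31t ≡ 9 (mod 27), and since 4⁻¹ ≡ 7 (mod 27), t ≡ 9. Hence n ≡ 10 + 31·9 = 289 (mod 837).
From n ≡ 289 (mod 837) write n = 289 + 837t. Substituting into n ≡ 1 (mod 7) gives 837t ≡ 6 (mod 7), and since 4⁻¹ ≡ 2 (mod 7), t ≡ 5. Hence n ≡ 289 + 837·5 = 4474 (mod 5859).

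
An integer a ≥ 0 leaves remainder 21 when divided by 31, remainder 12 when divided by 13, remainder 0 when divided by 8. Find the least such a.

The moduli are pairwise coprime; N = 31·13·8 = 3224.
N/31 = 104; 104 ≡ 11 (mod 31); 11·17 ≡ 1, so inverse 17.
N/13 = 248; 248 ≡ 1 (mod 13), inverse 1.
N/8 = 403; 403 ≡ 3 (mod 8); 3·3 ≡ 1, so inverse 3.
a ≡ 21·104·17 + 12·248·1 + 0·403·3 = 40104.
40104 mod 3224 = 1416.

1416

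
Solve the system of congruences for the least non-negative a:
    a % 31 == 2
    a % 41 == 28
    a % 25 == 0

From a ≡ 2 (mod 31) write a = 2 + 31t. Substituting into a ≡ 28 (mod 41) gives 31t ≡ 26 (mod 41), and since 31⁻¹ ≡ 4 (mod 41), t ≡ 22. Hence a ≡ 2 + 31·22 = 684 (mod 1271).
From a ≡ 684 (mod 1271) write a = 684 + 1271t. Substituting into a ≡ 0 (mod 25) gives 1271t ≡ 16 (mod 25), and since 21⁻¹ ≡ 6 (mod 25), t ≡ 21. Hence a ≡ 684 + 1271·21 = 27375 (mod 31775).

27375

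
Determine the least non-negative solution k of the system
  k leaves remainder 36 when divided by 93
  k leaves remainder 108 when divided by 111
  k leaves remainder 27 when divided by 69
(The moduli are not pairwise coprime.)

71925

gcd(93, 111) = 3 and 3 | (108 − 36), so the pair is consistent; merging gives k ≡ 3105 (mod 3441), where 3441 = lcm(93, 111).
gcd(3441, 69) = 3 and 3 | (27 − 3105), so the pair is consistent; merging gives k ≡ 71925 (mod 79143), where 79143 = lcm(3441, 69).
The solution is unique modulo lcm(93, 111, 69) = 79143.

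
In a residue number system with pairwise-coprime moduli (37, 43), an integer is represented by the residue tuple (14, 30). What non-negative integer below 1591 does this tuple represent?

From x ≡ 14 (mod 37) write x = 14 + 37t. Substituting into x ≡ 30 (mod 43) gives 37t ≡ 16 (mod 43), and since 37⁻¹ ≡ 7 (mod 43), t ≡ 26. Hence x ≡ 14 + 37·26 = 976 (mod 1591).

976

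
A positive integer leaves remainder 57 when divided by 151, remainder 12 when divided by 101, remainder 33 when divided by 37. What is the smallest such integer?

501679

From x ≡ 57 (mod 151) write x = 57 + 151t. Substituting into x ≡ 12 (mod 101) gives 151t ≡ 56 (mod 101), and since 50⁻¹ ≡ 99 (mod 101), t ≡ 90. Hence x ≡ 57 + 151·90 = 13647 (mod 15251).
From x ≡ 13647 (mod 15251) write x = 13647 + 15251t. Substituting into x ≡ 33 (mod 37) gives 15251t ≡ 2 (mod 37), and since 7⁻¹ ≡ 16 (mod 37), t ≡ 32. Hence x ≡ 13647 + 15251·32 = 501679 (mod 564287).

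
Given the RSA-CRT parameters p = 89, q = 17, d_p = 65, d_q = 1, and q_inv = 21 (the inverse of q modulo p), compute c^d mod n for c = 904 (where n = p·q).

1091

m₁ = c^(d_p) mod p: c ≡ 14 (mod 89), and 14^65 mod 89 = 23.
m₂ = c^(d_q) mod q: c ≡ 3 (mod 17), and 3^1 mod 17 = 3.
h = q_inv·(m₁ − m₂) mod p = 21·(23 − 3) mod 89 = 64.
m = m₂ + h·q = 3 + 64·17 = 1091.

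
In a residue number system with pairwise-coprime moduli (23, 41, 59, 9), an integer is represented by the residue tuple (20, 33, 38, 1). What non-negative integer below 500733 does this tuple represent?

307369

Combine the congruences pairwise.
From x ≡ 20 (mod 23) write x = 20 + 23t. Substituting into x ≡ 33 (mod 41) gives 23t ≡ 13 (mod 41), and since 23⁻¹ ≡ 25 (mod 41), t ≡ 38. Hence x ≡ 20 + 23·38 = 894 (mod 943).
From x ≡ 894 (mod 943) write x = 894 + 943t. Substituting into x ≡ 38 (mod 59) gives 943t ≡ 29 (mod 59), and since 58⁻¹ ≡ 58 (mod 59), t ≡ 30. Hence x ≡ 894 + 943·30 = 29184 (mod 55637).
From x ≡ 29184 (mod 55637) write x = 29184 + 55637t. Substituting into x ≡ 1 (mod 9) gives 55637t ≡ 4 (mod 9), and since 8⁻¹ ≡ 8 (mod 9), t ≡ 5. Hence x ≡ 29184 + 55637·5 = 307369 (mod 500733).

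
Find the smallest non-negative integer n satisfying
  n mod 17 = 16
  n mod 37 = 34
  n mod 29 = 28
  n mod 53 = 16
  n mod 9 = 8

From n ≡ 16 (mod 17) write n = 16 + 17t. Substituting into n ≡ 34 (mod 37) gives 17t ≡ 18 (mod 37), and since 17⁻¹ ≡ 24 (mod 37), t ≡ 25. Hence n ≡ 16 + 17·25 = 441 (mod 629).
From n ≡ 441 (mod 629) write n = 441 + 629t. Substituting into n ≡ 28 (mod 29) gives 629t ≡ 22 (mod 29), and since 20⁻¹ ≡ 16 (mod 29), t ≡ 4. Hence n ≡ 441 + 629·4 = 2957 (mod 18241).
From n ≡ 2957 (mod 18241) write n = 2957 + 18241t. Substituting into n ≡ 16 (mod 53) gives 18241t ≡ 27 (mod 53), and since 9⁻¹ ≡ 6 (mod 53), t ≡ 3. Hence n ≡ 2957 + 18241·3 = 57680 (mod 966773).
From n ≡ 57680 (mod 966773) write n = 57680 + 966773t. Substituting into n ≡ 8 (mod 9) gives 966773t ≡ 0 (mod 9), and since 2⁻¹ ≡ 5 (mod 9), t ≡ 0. Hence n ≡ 57680 + 966773·0 = 57680 (mod 8700957).

57680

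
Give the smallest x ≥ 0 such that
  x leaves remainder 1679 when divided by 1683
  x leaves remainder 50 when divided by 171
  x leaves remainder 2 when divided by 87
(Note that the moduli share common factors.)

gcd(1683, 171) = 9 and 9 | (50 − 1679), so the pair is consistent; merging gives x ≡ 28607 (mod 31977), where 31977 = lcm(1683, 171).
gcd(31977, 87) = 3 and 3 | (2 − 28607), so the pair is consistent; merging gives x ≡ 156515 (mod 927333), where 927333 = lcm(31977, 87).
The solution is unique modulo lcm(1683, 171, 87) = 927333.

156515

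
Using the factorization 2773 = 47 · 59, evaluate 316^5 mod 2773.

Mod 47: 316 ≡ 34; 34^5 ≡ 7 (mod 47).
Mod 59: 316 ≡ 21; 21^5 ≡ 3 (mod 59).
Combine by CRT: x ≡ 7 (mod 47), x ≡ 3 (mod 59) ⇒ x ≡ 947 (mod 2773).

947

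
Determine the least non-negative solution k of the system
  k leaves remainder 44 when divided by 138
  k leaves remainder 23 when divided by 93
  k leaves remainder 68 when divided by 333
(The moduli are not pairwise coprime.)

245822

gcd(138, 93) = 3 and 3 | (23 − 44), so the pair is consistent; merging gives k ≡ 1976 (mod 4278), where 4278 = lcm(138, 93).
gcd(4278, 333) = 3 and 3 | (68 − 1976), so the pair is consistent; merging gives k ≡ 245822 (mod 474858), where 474858 = lcm(4278, 333).
The solution is unique modulo lcm(138, 93, 333) = 474858.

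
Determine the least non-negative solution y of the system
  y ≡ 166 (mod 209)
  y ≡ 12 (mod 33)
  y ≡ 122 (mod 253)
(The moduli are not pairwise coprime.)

375

gcd(209, 33) = 11 and 11 | (12 − 166), so the pair is consistent; merging gives y ≡ 375 (mod 627), where 627 = lcm(209, 33).
gcd(627, 253) = 11 and 11 | (122 − 375), so the pair is consistent; merging gives y ≡ 375 (mod 14421), where 14421 = lcm(627, 253).
The solution is unique modulo lcm(209, 33, 253) = 14421.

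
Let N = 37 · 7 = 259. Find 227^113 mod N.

54

Mod 37: 227 ≡ 5; by Fermat, exponent reduces to 113 mod 36 = 5; 5^5 ≡ 17 (mod 37).
Mod 7: 227 ≡ 3; by Fermat, exponent reduces to 113 mod 6 = 5; 3^5 ≡ 5 (mod 7).
Combine by CRT: x ≡ 17 (mod 37), x ≡ 5 (mod 7) ⇒ x ≡ 54 (mod 259).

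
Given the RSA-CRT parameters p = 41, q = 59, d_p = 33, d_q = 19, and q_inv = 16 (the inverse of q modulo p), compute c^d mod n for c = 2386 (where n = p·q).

2317

m₁ = c^(d_p) mod p: c ≡ 8 (mod 41), and 8^33 mod 41 = 21.
m₂ = c^(d_q) mod q: c ≡ 26 (mod 59), and 26^19 mod 59 = 16.
h = q_inv·(m₁ − m₂) mod p = 16·(21 − 16) mod 41 = 39.
m = m₂ + h·q = 16 + 39·59 = 2317.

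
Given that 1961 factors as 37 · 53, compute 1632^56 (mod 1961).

Mod 37: 1632 ≡ 4; by Fermat, exponent reduces to 56 mod 36 = 20; 4^20 ≡ 16 (mod 37).
Mod 53: 1632 ≡ 42; by Fermat, exponent reduces to 56 mod 52 = 4; 42^4 ≡ 13 (mod 53).
Combine by CRT: x ≡ 16 (mod 37), x ≡ 13 (mod 53) ⇒ x ≡ 1126 (mod 1961).

1126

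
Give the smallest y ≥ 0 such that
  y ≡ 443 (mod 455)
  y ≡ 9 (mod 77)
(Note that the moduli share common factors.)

gcd(455, 77) = 7 and 7 | (9 − 443), so the pair is consistent; merging gives y ≡ 3628 (mod 5005), where 5005 = lcm(455, 77).
The solution is unique modulo lcm(455, 77) = 5005.

3628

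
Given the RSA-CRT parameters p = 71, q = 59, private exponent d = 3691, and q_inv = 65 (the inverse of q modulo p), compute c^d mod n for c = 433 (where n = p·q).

123

d_p = d mod (p−1) = 3691 mod 70 = 51; d_q = d mod (q−1) = 37.
m₁ = c^(d_p) mod p: c ≡ 7 (mod 71), and 7^51 mod 71 = 52.
m₂ = c^(d_q) mod q: c ≡ 20 (mod 59), and 20^37 mod 59 = 5.
h = q_inv·(m₁ − m₂) mod p = 65·(52 − 5) mod 71 = 2.
m = m₂ + h·q = 5 + 2·59 = 123.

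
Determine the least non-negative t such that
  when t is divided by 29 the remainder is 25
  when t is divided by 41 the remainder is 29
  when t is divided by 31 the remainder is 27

The moduli are pairwise coprime; N = 29·41·31 = 36859.
N/29 = 1271; 1271 ≡ 24 (mod 29); 24·23 ≡ 1, so inverse 23.
N/41 = 899; 899 ≡ 38 (mod 41); 38·27 ≡ 1, so inverse 27.
N/31 = 1189; 1189 ≡ 11 (mod 31); 11·17 ≡ 1, so inverse 17.
t ≡ 25·1271·23 + 29·899·27 + 27·1189·17 = 1980493.
1980493 mod 36859 = 26966.

26966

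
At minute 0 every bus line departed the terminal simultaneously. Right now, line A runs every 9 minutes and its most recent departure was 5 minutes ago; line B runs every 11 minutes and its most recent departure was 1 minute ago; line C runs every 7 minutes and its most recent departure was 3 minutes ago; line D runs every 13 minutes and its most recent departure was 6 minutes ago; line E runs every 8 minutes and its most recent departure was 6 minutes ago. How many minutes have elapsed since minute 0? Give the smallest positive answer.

25070

From t ≡ 5 (mod 9) write t = 5 + 9s. Substituting into t ≡ 1 (mod 11) gives 9s ≡ 7 (mod 11), and since 9⁻¹ ≡ 5 (mod 11), s ≡ 2. Hence t ≡ 5 + 9·2 = 23 (mod 99).
From t ≡ 23 (mod 99) write t = 23 + 99s. Substituting into t ≡ 3 (mod 7) gives 99s ≡ 1 (mod 7), and since 1⁻¹ ≡ 1 (mod 7), s ≡ 1. Hence t ≡ 23 + 99·1 = 122 (mod 693).
From t ≡ 122 (mod 693) write t = 122 + 693s. Substituting into t ≡ 6 (mod 13) gives 693s ≡ 1 (mod 13), and since 4⁻¹ ≡ 10 (mod 13), s ≡ 10. Hence t ≡ 122 + 693·10 = 7052 (mod 9009).
From t ≡ 7052 (mod 9009) write t = 7052 + 9009s. Substituting into t ≡ 6 (mod 8) gives 9009s ≡ 2 (mod 8), and since 1⁻¹ ≡ 1 (mod 8), s ≡ 2. Hence t ≡ 7052 + 9009·2 = 25070 (mod 72072).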